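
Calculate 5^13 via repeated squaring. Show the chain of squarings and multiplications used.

Computing 5^13 by squaring (build up from 5^1; each line after the first costs one multiplication):

5^1 = 5
5^2 = (5^1)^2 = 5^2 = 25
5^3 = 5 * 5^2 = 5 * 25 = 125
5^6 = (5^3)^2 = 125^2 = 15625
5^12 = (5^6)^2 = 15625^2 = 244140625
5^13 = 5 * 5^12 = 5 * 244140625 = 1220703125

Result: 1220703125
Multiplications needed: 5 (5 lines after 5^1)

5^13 = 1220703125. Using exponentiation by squaring, this requires 5 multiplications. The key idea: if the exponent is even, square the half-power; if odd, multiply by the base once.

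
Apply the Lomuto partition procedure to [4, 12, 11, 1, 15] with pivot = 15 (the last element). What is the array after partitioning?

Lomuto partition with pivot = 15:

Initial array: [4, 12, 11, 1, 15]

arr[0]=4 <= 15: swap with position 0, array becomes [4, 12, 11, 1, 15]
arr[1]=12 <= 15: swap with position 1, array becomes [4, 12, 11, 1, 15]
arr[2]=11 <= 15: swap with position 2, array becomes [4, 12, 11, 1, 15]
arr[3]=1 <= 15: swap with position 3, array becomes [4, 12, 11, 1, 15]

Place pivot at position 4: [4, 12, 11, 1, 15]
Pivot position: 4

After partitioning with pivot 15, the array becomes [4, 12, 11, 1, 15]. The pivot is placed at index 4. All elements to the left of the pivot are <= 15, and all elements to the right are > 15.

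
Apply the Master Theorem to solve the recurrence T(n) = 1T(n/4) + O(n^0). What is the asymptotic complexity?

Master Theorem for T(n) = 1T(n/4) + O(n^0):

a = 1, b = 4, c = 0
log_b(a) = log_4(1) = 0.0000

Case 2: c = 0 = log_4(1) = 0.0000
T(n) = O(n^0 log n) = O(log n)

For T(n) = 1T(n/4) + O(n^0): log_4(1) = 0.0000. This is Case 2 of the Master Theorem (c = log_b(a), equal work at all levels), giving O(log n).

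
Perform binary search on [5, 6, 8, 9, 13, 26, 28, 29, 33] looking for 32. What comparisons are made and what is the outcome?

Binary search for 32 in [5, 6, 8, 9, 13, 26, 28, 29, 33]:

lo=0, hi=8, mid=4, arr[mid]=13 -> 13 < 32, search right half
lo=5, hi=8, mid=6, arr[mid]=28 -> 28 < 32, search right half
lo=7, hi=8, mid=7, arr[mid]=29 -> 29 < 32, search right half
lo=8, hi=8, mid=8, arr[mid]=33 -> 33 > 32, search left half
lo=8 > hi=7, target 32 not found

Binary search determines that 32 is not in the array after 4 comparisons. The search space was exhausted without finding the target.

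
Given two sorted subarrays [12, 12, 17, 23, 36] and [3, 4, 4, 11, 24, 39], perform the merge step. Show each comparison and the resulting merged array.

Merging process:

Compare 12 vs 3: take 3 from right. Merged: [3]
Compare 12 vs 4: take 4 from right. Merged: [3, 4]
Compare 12 vs 4: take 4 from right. Merged: [3, 4, 4]
Compare 12 vs 11: take 11 from right. Merged: [3, 4, 4, 11]
Compare 12 vs 24: take 12 from left. Merged: [3, 4, 4, 11, 12]
Compare 12 vs 24: take 12 from left. Merged: [3, 4, 4, 11, 12, 12]
Compare 17 vs 24: take 17 from left. Merged: [3, 4, 4, 11, 12, 12, 17]
Compare 23 vs 24: take 23 from left. Merged: [3, 4, 4, 11, 12, 12, 17, 23]
Compare 36 vs 24: take 24 from right. Merged: [3, 4, 4, 11, 12, 12, 17, 23, 24]
Compare 36 vs 39: take 36 from left. Merged: [3, 4, 4, 11, 12, 12, 17, 23, 24, 36]
Append remaining from right: [39]. Merged: [3, 4, 4, 11, 12, 12, 17, 23, 24, 36, 39]

Final merged array: [3, 4, 4, 11, 12, 12, 17, 23, 24, 36, 39]
Total comparisons: 10

The merged array is [3, 4, 4, 11, 12, 12, 17, 23, 24, 36, 39], requiring 10 comparisons. The merge step runs in O(n) time where n is the total number of elements.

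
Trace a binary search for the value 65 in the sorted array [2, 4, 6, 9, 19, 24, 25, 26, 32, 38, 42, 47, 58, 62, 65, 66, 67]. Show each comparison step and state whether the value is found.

Binary search for 65 in [2, 4, 6, 9, 19, 24, 25, 26, 32, 38, 42, 47, 58, 62, 65, 66, 67]:

lo=0, hi=16, mid=8, arr[mid]=32 -> 32 < 65, search right half
lo=9, hi=16, mid=12, arr[mid]=58 -> 58 < 65, search right half
lo=13, hi=16, mid=14, arr[mid]=65 -> Found target at index 14!

Binary search finds 65 at index 14 after 3 comparisons. The search repeatedly halves the search space by comparing with the middle element.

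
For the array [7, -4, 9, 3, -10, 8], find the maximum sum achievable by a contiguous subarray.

Using Kadane's algorithm on [7, -4, 9, 3, -10, 8]:

Scanning through the array:
Position 1 (value -4): max_ending_here = 3, max_so_far = 7
Position 2 (value 9): max_ending_here = 12, max_so_far = 12
Position 3 (value 3): max_ending_here = 15, max_so_far = 15
Position 4 (value -10): max_ending_here = 5, max_so_far = 15
Position 5 (value 8): max_ending_here = 13, max_so_far = 15

Maximum subarray: [7, -4, 9, 3]
Maximum sum: 15

The maximum subarray is [7, -4, 9, 3] with sum 15. This subarray runs from index 0 to index 3.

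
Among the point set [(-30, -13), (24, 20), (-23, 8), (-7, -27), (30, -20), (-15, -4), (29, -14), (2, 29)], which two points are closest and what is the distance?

Computing all pairwise distances among 8 points:

d((-30, -13), (24, 20)) = 63.2851
d((-30, -13), (-23, 8)) = 22.1359
d((-30, -13), (-7, -27)) = 26.9258
d((-30, -13), (30, -20)) = 60.407
d((-30, -13), (-15, -4)) = 17.4929
d((-30, -13), (29, -14)) = 59.0085
d((-30, -13), (2, 29)) = 52.8015
d((24, 20), (-23, 8)) = 48.5077
d((24, 20), (-7, -27)) = 56.3028
d((24, 20), (30, -20)) = 40.4475
d((24, 20), (-15, -4)) = 45.793
d((24, 20), (29, -14)) = 34.3657
d((24, 20), (2, 29)) = 23.7697
d((-23, 8), (-7, -27)) = 38.4838
d((-23, 8), (30, -20)) = 59.9416
d((-23, 8), (-15, -4)) = 14.4222
d((-23, 8), (29, -14)) = 56.4624
d((-23, 8), (2, 29)) = 32.6497
d((-7, -27), (30, -20)) = 37.6563
d((-7, -27), (-15, -4)) = 24.3516
d((-7, -27), (29, -14)) = 38.2753
d((-7, -27), (2, 29)) = 56.7186
d((30, -20), (-15, -4)) = 47.7598
d((30, -20), (29, -14)) = 6.0828 <-- minimum
d((30, -20), (2, 29)) = 56.4358
d((-15, -4), (29, -14)) = 45.1221
d((-15, -4), (2, 29)) = 37.1214
d((29, -14), (2, 29)) = 50.774

Closest pair: (30, -20) and (29, -14) with distance 6.0828

The closest pair is (30, -20) and (29, -14) with Euclidean distance 6.0828. For 8 points, brute-force pairwise comparison is shown above. For large n, the divide-and-conquer algorithm (sort by x, recurse on halves, check the dividing strip) achieves O(n log n).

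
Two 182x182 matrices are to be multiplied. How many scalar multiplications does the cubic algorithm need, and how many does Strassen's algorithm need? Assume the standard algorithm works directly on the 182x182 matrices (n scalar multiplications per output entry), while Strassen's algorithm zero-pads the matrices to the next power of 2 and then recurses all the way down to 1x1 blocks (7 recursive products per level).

Matrix multiplication for 182x182 matrices:

Strassen's algorithm requires power-of-2 dimensions. Pad 182x182 to 256x256 (next power of 2).

Standard algorithm: 182^3 = 6028568 multiplications
Strassen's algorithm: 7^(log2(256)) = 7^8 = 5764801 multiplications
Savings: 6028568 - 5764801 = 263767 multiplications

Standard: 6028568 multiplications (182^3). Strassen: 5764801 multiplications (7^8, after padding to 256x256). Strassen reduces 8 recursive multiplications to 7 at each level.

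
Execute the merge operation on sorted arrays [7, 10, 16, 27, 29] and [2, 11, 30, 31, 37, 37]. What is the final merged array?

Merging process:

Compare 7 vs 2: take 2 from right. Merged: [2]
Compare 7 vs 11: take 7 from left. Merged: [2, 7]
Compare 10 vs 11: take 10 from left. Merged: [2, 7, 10]
Compare 16 vs 11: take 11 from right. Merged: [2, 7, 10, 11]
Compare 16 vs 30: take 16 from left. Merged: [2, 7, 10, 11, 16]
Compare 27 vs 30: take 27 from left. Merged: [2, 7, 10, 11, 16, 27]
Compare 29 vs 30: take 29 from left. Merged: [2, 7, 10, 11, 16, 27, 29]
Append remaining from right: [30, 31, 37, 37]. Merged: [2, 7, 10, 11, 16, 27, 29, 30, 31, 37, 37]

Final merged array: [2, 7, 10, 11, 16, 27, 29, 30, 31, 37, 37]
Total comparisons: 7

The merged array is [2, 7, 10, 11, 16, 27, 29, 30, 31, 37, 37], requiring 7 comparisons. The merge step runs in O(n) time where n is the total number of elements.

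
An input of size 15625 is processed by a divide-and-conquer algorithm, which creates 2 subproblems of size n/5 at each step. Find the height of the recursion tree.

For divide and conquer with division factor 5:

Problem sizes at each level:
Level 0: 15625
Level 1: 3125
Level 2: 625
Level 3: 125
Level 4: 25
Level 5: 5
Level 6: 1

The root is level 0 and the size-1 base case is level 6 (the tree spans levels 0 through 6, i.e. 7 levels counting the root), so the depth is the number of divisions: log_5(15625) = 6

The recursion tree depth is log_5(15625) = 6. At each level, the problem size is divided by 5, so it takes 6 divisions to reduce to a base case of size 1. The algorithm makes 2 recursive calls at each level.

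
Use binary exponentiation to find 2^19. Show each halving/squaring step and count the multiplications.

Computing 2^19 by squaring (build up from 2^1; each line after the first costs one multiplication):

2^1 = 2
2^2 = (2^1)^2 = 2^2 = 4
2^4 = (2^2)^2 = 4^2 = 16
2^8 = (2^4)^2 = 16^2 = 256
2^9 = 2 * 2^8 = 2 * 256 = 512
2^18 = (2^9)^2 = 512^2 = 262144
2^19 = 2 * 2^18 = 2 * 262144 = 524288

Result: 524288
Multiplications needed: 6 (6 lines after 2^1)

2^19 = 524288. Using exponentiation by squaring, this requires 6 multiplications. The key idea: if the exponent is even, square the half-power; if odd, multiply by the base once.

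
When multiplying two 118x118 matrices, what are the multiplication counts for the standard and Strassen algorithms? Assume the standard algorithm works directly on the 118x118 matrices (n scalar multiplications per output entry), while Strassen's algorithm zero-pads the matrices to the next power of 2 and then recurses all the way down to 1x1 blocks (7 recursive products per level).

Matrix multiplication for 118x118 matrices:

Strassen's algorithm requires power-of-2 dimensions. Pad 118x118 to 128x128 (next power of 2).

Standard algorithm: 118^3 = 1643032 multiplications
Strassen's algorithm: 7^(log2(128)) = 7^7 = 823543 multiplications
Savings: 1643032 - 823543 = 819489 multiplications

Standard: 1643032 multiplications (118^3). Strassen: 823543 multiplications (7^7, after padding to 128x128). Strassen reduces 8 recursive multiplications to 7 at each level.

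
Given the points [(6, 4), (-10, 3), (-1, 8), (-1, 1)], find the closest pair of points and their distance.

Computing all pairwise distances among 4 points:

d((6, 4), (-10, 3)) = 16.0312
d((6, 4), (-1, 8)) = 8.0623
d((6, 4), (-1, 1)) = 7.6158
d((-10, 3), (-1, 8)) = 10.2956
d((-10, 3), (-1, 1)) = 9.2195
d((-1, 8), (-1, 1)) = 7.0 <-- minimum

Closest pair: (-1, 8) and (-1, 1) with distance 7.0

The closest pair is (-1, 8) and (-1, 1) with Euclidean distance 7.0. For 4 points, brute-force pairwise comparison is shown above. For large n, the divide-and-conquer algorithm (sort by x, recurse on halves, check the dividing strip) achieves O(n log n).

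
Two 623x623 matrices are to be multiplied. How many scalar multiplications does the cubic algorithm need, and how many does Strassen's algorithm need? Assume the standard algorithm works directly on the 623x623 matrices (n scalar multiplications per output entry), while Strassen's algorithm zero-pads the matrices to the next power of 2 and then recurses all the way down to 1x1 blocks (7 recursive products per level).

Matrix multiplication for 623x623 matrices:

Strassen's algorithm requires power-of-2 dimensions. Pad 623x623 to 1024x1024 (next power of 2).

Standard algorithm: 623^3 = 241804367 multiplications
Strassen's algorithm: 7^(log2(1024)) = 7^10 = 282475249 multiplications
Difference: 241804367 - 282475249 = -40670882 (Strassen uses MORE here due to padding overhead — for small or just-over-power-of-2 n, padding can outweigh the per-level savings)

Standard: 241804367 multiplications (623^3). Strassen: 282475249 multiplications (7^10, after padding to 1024x1024). Strassen reduces 8 recursive multiplications to 7 at each level.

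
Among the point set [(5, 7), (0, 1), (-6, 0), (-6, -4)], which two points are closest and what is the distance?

Computing all pairwise distances among 4 points:

d((5, 7), (0, 1)) = 7.8102
d((5, 7), (-6, 0)) = 13.0384
d((5, 7), (-6, -4)) = 15.5563
d((0, 1), (-6, 0)) = 6.0828
d((0, 1), (-6, -4)) = 7.8102
d((-6, 0), (-6, -4)) = 4.0 <-- minimum

Closest pair: (-6, 0) and (-6, -4) with distance 4.0

The closest pair is (-6, 0) and (-6, -4) with Euclidean distance 4.0. For 4 points, brute-force pairwise comparison is shown above. For large n, the divide-and-conquer algorithm (sort by x, recurse on halves, check the dividing strip) achieves O(n log n).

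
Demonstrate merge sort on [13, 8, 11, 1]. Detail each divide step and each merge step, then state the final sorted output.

Merge sort trace:

Split: [13, 8, 11, 1] -> [13, 8] and [11, 1]
  Split: [13, 8] -> [13] and [8]
  Merge: [13] + [8] -> [8, 13]
  Split: [11, 1] -> [11] and [1]
  Merge: [11] + [1] -> [1, 11]
Merge: [8, 13] + [1, 11] -> [1, 8, 11, 13]

Final sorted array: [1, 8, 11, 13]

The merge sort proceeds by recursively splitting the array and merging sorted halves.
After all merges, the sorted array is [1, 8, 11, 13].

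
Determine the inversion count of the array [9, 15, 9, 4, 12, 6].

Finding inversions in [9, 15, 9, 4, 12, 6]:

(0, 3): arr[0]=9 > arr[3]=4
(0, 5): arr[0]=9 > arr[5]=6
(1, 2): arr[1]=15 > arr[2]=9
(1, 3): arr[1]=15 > arr[3]=4
(1, 4): arr[1]=15 > arr[4]=12
(1, 5): arr[1]=15 > arr[5]=6
(2, 3): arr[2]=9 > arr[3]=4
(2, 5): arr[2]=9 > arr[5]=6
(4, 5): arr[4]=12 > arr[5]=6

Total inversions: 9

The array has 9 inversion(s): (0,3), (0,5), (1,2), (1,3), (1,4), (1,5), (2,3), (2,5), (4,5). Each pair (i,j) satisfies i < j and arr[i] > arr[j].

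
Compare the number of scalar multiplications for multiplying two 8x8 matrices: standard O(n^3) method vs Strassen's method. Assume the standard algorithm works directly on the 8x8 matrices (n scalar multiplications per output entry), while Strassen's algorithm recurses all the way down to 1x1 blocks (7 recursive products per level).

Matrix multiplication for 8x8 matrices:

Standard algorithm: 8^3 = 512 multiplications
Strassen's algorithm: 7^(log2(8)) = 7^3 = 343 multiplications
Savings: 512 - 343 = 169 multiplications

Standard: 512 multiplications (8^3). Strassen: 343 multiplications (7^3). Strassen reduces 8 recursive multiplications to 7 at each level.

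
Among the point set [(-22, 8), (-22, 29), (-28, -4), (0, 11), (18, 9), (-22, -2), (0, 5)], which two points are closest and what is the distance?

Computing all pairwise distances among 7 points:

d((-22, 8), (-22, 29)) = 21.0
d((-22, 8), (-28, -4)) = 13.4164
d((-22, 8), (0, 11)) = 22.2036
d((-22, 8), (18, 9)) = 40.0125
d((-22, 8), (-22, -2)) = 10.0
d((-22, 8), (0, 5)) = 22.2036
d((-22, 29), (-28, -4)) = 33.541
d((-22, 29), (0, 11)) = 28.4253
d((-22, 29), (18, 9)) = 44.7214
d((-22, 29), (-22, -2)) = 31.0
d((-22, 29), (0, 5)) = 32.5576
d((-28, -4), (0, 11)) = 31.7648
d((-28, -4), (18, 9)) = 47.8017
d((-28, -4), (-22, -2)) = 6.3246
d((-28, -4), (0, 5)) = 29.4109
d((0, 11), (18, 9)) = 18.1108
d((0, 11), (-22, -2)) = 25.5539
d((0, 11), (0, 5)) = 6.0 <-- minimum
d((18, 9), (-22, -2)) = 41.4849
d((18, 9), (0, 5)) = 18.4391
d((-22, -2), (0, 5)) = 23.0868

Closest pair: (0, 11) and (0, 5) with distance 6.0

The closest pair is (0, 11) and (0, 5) with Euclidean distance 6.0. For 7 points, brute-force pairwise comparison is shown above. For large n, the divide-and-conquer algorithm (sort by x, recurse on halves, check the dividing strip) achieves O(n log n).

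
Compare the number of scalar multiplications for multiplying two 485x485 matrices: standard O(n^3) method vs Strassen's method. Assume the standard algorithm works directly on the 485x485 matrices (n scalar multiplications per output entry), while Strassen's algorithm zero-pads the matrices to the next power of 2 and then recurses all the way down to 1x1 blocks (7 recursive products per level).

Matrix multiplication for 485x485 matrices:

Strassen's algorithm requires power-of-2 dimensions. Pad 485x485 to 512x512 (next power of 2).

Standard algorithm: 485^3 = 114084125 multiplications
Strassen's algorithm: 7^(log2(512)) = 7^9 = 40353607 multiplications
Savings: 114084125 - 40353607 = 73730518 multiplications

Standard: 114084125 multiplications (485^3). Strassen: 40353607 multiplications (7^9, after padding to 512x512). Strassen reduces 8 recursive multiplications to 7 at each level.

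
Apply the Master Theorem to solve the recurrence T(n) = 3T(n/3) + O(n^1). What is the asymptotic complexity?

Master Theorem for T(n) = 3T(n/3) + O(n^1):

a = 3, b = 3, c = 1
log_b(a) = log_3(3) = 1.0000

Case 2: c = 1 = log_3(3) = 1.0000
T(n) = O(n^1 log n) = O(n log n)

For T(n) = 3T(n/3) + O(n^1): log_3(3) = 1.0000. This is Case 2 of the Master Theorem (c = log_b(a), equal work at all levels), giving O(n log n).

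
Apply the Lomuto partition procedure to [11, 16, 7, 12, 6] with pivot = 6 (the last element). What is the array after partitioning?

Lomuto partition with pivot = 6:

Initial array: [11, 16, 7, 12, 6]

arr[0]=11 > 6: no swap
arr[1]=16 > 6: no swap
arr[2]=7 > 6: no swap
arr[3]=12 > 6: no swap

Place pivot at position 0: [6, 16, 7, 12, 11]
Pivot position: 0

After partitioning with pivot 6, the array becomes [6, 16, 7, 12, 11]. The pivot is placed at index 0. All elements to the left of the pivot are <= 6, and all elements to the right are > 6.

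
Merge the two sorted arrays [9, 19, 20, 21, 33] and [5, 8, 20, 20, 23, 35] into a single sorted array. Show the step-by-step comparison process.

Merging process:

Compare 9 vs 5: take 5 from right. Merged: [5]
Compare 9 vs 8: take 8 from right. Merged: [5, 8]
Compare 9 vs 20: take 9 from left. Merged: [5, 8, 9]
Compare 19 vs 20: take 19 from left. Merged: [5, 8, 9, 19]
Compare 20 vs 20: take 20 from left. Merged: [5, 8, 9, 19, 20]
Compare 21 vs 20: take 20 from right. Merged: [5, 8, 9, 19, 20, 20]
Compare 21 vs 20: take 20 from right. Merged: [5, 8, 9, 19, 20, 20, 20]
Compare 21 vs 23: take 21 from left. Merged: [5, 8, 9, 19, 20, 20, 20, 21]
Compare 33 vs 23: take 23 from right. Merged: [5, 8, 9, 19, 20, 20, 20, 21, 23]
Compare 33 vs 35: take 33 from left. Merged: [5, 8, 9, 19, 20, 20, 20, 21, 23, 33]
Append remaining from right: [35]. Merged: [5, 8, 9, 19, 20, 20, 20, 21, 23, 33, 35]

Final merged array: [5, 8, 9, 19, 20, 20, 20, 21, 23, 33, 35]
Total comparisons: 10

The merged array is [5, 8, 9, 19, 20, 20, 20, 21, 23, 33, 35], requiring 10 comparisons. The merge step runs in O(n) time where n is the total number of elements.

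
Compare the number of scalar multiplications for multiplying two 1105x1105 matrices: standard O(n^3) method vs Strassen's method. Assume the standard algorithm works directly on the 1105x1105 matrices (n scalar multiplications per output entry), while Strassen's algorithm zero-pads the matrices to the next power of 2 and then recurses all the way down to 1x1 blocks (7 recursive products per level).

Matrix multiplication for 1105x1105 matrices:

Strassen's algorithm requires power-of-2 dimensions. Pad 1105x1105 to 2048x2048 (next power of 2).

Standard algorithm: 1105^3 = 1349232625 multiplications
Strassen's algorithm: 7^(log2(2048)) = 7^11 = 1977326743 multiplications
Difference: 1349232625 - 1977326743 = -628094118 (Strassen uses MORE here due to padding overhead — for small or just-over-power-of-2 n, padding can outweigh the per-level savings)

Standard: 1349232625 multiplications (1105^3). Strassen: 1977326743 multiplications (7^11, after padding to 2048x2048). Strassen reduces 8 recursive multiplications to 7 at each level.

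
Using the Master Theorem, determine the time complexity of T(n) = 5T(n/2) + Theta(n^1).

Master Theorem for T(n) = 5T(n/2) + O(n^1):

a = 5, b = 2, c = 1
log_b(a) = log_2(5) = 2.3219

Case 1: c = 1 < log_2(5) = 2.3219
T(n) = O(n^(log_2 5))

For T(n) = 5T(n/2) + O(n^1): log_2(5) = 2.3219. This is Case 1 of the Master Theorem (c < log_b(a), work dominated by leaves), giving O(n^(log_2 5)).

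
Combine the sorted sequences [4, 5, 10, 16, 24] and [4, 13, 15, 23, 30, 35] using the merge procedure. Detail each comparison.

Merging process:

Compare 4 vs 4: take 4 from left. Merged: [4]
Compare 5 vs 4: take 4 from right. Merged: [4, 4]
Compare 5 vs 13: take 5 from left. Merged: [4, 4, 5]
Compare 10 vs 13: take 10 from left. Merged: [4, 4, 5, 10]
Compare 16 vs 13: take 13 from right. Merged: [4, 4, 5, 10, 13]
Compare 16 vs 15: take 15 from right. Merged: [4, 4, 5, 10, 13, 15]
Compare 16 vs 23: take 16 from left. Merged: [4, 4, 5, 10, 13, 15, 16]
Compare 24 vs 23: take 23 from right. Merged: [4, 4, 5, 10, 13, 15, 16, 23]
Compare 24 vs 30: take 24 from left. Merged: [4, 4, 5, 10, 13, 15, 16, 23, 24]
Append remaining from right: [30, 35]. Merged: [4, 4, 5, 10, 13, 15, 16, 23, 24, 30, 35]

Final merged array: [4, 4, 5, 10, 13, 15, 16, 23, 24, 30, 35]
Total comparisons: 9

The merged array is [4, 4, 5, 10, 13, 15, 16, 23, 24, 30, 35], requiring 9 comparisons. The merge step runs in O(n) time where n is the total number of elements.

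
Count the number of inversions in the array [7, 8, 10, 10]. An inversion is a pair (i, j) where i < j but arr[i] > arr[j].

Finding inversions in [7, 8, 10, 10]:


Total inversions: 0

The array has 0 inversions. It is already sorted.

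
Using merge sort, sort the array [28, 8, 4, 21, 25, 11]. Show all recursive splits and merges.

Merge sort trace:

Split: [28, 8, 4, 21, 25, 11] -> [28, 8, 4] and [21, 25, 11]
  Split: [28, 8, 4] -> [28] and [8, 4]
    Split: [8, 4] -> [8] and [4]
    Merge: [8] + [4] -> [4, 8]
  Merge: [28] + [4, 8] -> [4, 8, 28]
  Split: [21, 25, 11] -> [21] and [25, 11]
    Split: [25, 11] -> [25] and [11]
    Merge: [25] + [11] -> [11, 25]
  Merge: [21] + [11, 25] -> [11, 21, 25]
Merge: [4, 8, 28] + [11, 21, 25] -> [4, 8, 11, 21, 25, 28]

Final sorted array: [4, 8, 11, 21, 25, 28]

The merge sort proceeds by recursively splitting the array and merging sorted halves.
After all merges, the sorted array is [4, 8, 11, 21, 25, 28].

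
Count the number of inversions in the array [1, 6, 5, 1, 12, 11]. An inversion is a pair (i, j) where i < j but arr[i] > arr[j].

Finding inversions in [1, 6, 5, 1, 12, 11]:

(1, 2): arr[1]=6 > arr[2]=5
(1, 3): arr[1]=6 > arr[3]=1
(2, 3): arr[2]=5 > arr[3]=1
(4, 5): arr[4]=12 > arr[5]=11

Total inversions: 4

The array has 4 inversion(s): (1,2), (1,3), (2,3), (4,5). Each pair (i,j) satisfies i < j and arr[i] > arr[j].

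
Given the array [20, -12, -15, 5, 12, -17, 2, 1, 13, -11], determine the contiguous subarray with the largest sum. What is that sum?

Using Kadane's algorithm on [20, -12, -15, 5, 12, -17, 2, 1, 13, -11]:

Scanning through the array:
Position 1 (value -12): max_ending_here = 8, max_so_far = 20
Position 2 (value -15): max_ending_here = -7, max_so_far = 20
Position 3 (value 5): max_ending_here = 5, max_so_far = 20
Position 4 (value 12): max_ending_here = 17, max_so_far = 20
Position 5 (value -17): max_ending_here = 0, max_so_far = 20
Position 6 (value 2): max_ending_here = 2, max_so_far = 20
Position 7 (value 1): max_ending_here = 3, max_so_far = 20
Position 8 (value 13): max_ending_here = 16, max_so_far = 20
Position 9 (value -11): max_ending_here = 5, max_so_far = 20

Maximum subarray: [20]
Maximum sum: 20

The maximum subarray is [20] with sum 20. This subarray runs from index 0 to index 0.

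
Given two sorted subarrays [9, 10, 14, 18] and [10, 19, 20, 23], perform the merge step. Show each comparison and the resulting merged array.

Merging process:

Compare 9 vs 10: take 9 from left. Merged: [9]
Compare 10 vs 10: take 10 from left. Merged: [9, 10]
Compare 14 vs 10: take 10 from right. Merged: [9, 10, 10]
Compare 14 vs 19: take 14 from left. Merged: [9, 10, 10, 14]
Compare 18 vs 19: take 18 from left. Merged: [9, 10, 10, 14, 18]
Append remaining from right: [19, 20, 23]. Merged: [9, 10, 10, 14, 18, 19, 20, 23]

Final merged array: [9, 10, 10, 14, 18, 19, 20, 23]
Total comparisons: 5

The merged array is [9, 10, 10, 14, 18, 19, 20, 23], requiring 5 comparisons. The merge step runs in O(n) time where n is the total number of elements.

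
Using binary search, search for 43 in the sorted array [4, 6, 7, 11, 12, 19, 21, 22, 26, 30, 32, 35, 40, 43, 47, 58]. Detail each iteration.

Binary search for 43 in [4, 6, 7, 11, 12, 19, 21, 22, 26, 30, 32, 35, 40, 43, 47, 58]:

lo=0, hi=15, mid=7, arr[mid]=22 -> 22 < 43, search right half
lo=8, hi=15, mid=11, arr[mid]=35 -> 35 < 43, search right half
lo=12, hi=15, mid=13, arr[mid]=43 -> Found target at index 13!

Binary search finds 43 at index 13 after 3 comparisons. The search repeatedly halves the search space by comparing with the middle element.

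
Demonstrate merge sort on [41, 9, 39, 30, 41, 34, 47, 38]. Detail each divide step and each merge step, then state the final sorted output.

Merge sort trace:

Split: [41, 9, 39, 30, 41, 34, 47, 38] -> [41, 9, 39, 30] and [41, 34, 47, 38]
  Split: [41, 9, 39, 30] -> [41, 9] and [39, 30]
    Split: [41, 9] -> [41] and [9]
    Merge: [41] + [9] -> [9, 41]
    Split: [39, 30] -> [39] and [30]
    Merge: [39] + [30] -> [30, 39]
  Merge: [9, 41] + [30, 39] -> [9, 30, 39, 41]
  Split: [41, 34, 47, 38] -> [41, 34] and [47, 38]
    Split: [41, 34] -> [41] and [34]
    Merge: [41] + [34] -> [34, 41]
    Split: [47, 38] -> [47] and [38]
    Merge: [47] + [38] -> [38, 47]
  Merge: [34, 41] + [38, 47] -> [34, 38, 41, 47]
Merge: [9, 30, 39, 41] + [34, 38, 41, 47] -> [9, 30, 34, 38, 39, 41, 41, 47]

Final sorted array: [9, 30, 34, 38, 39, 41, 41, 47]

The merge sort proceeds by recursively splitting the array and merging sorted halves.
After all merges, the sorted array is [9, 30, 34, 38, 39, 41, 41, 47].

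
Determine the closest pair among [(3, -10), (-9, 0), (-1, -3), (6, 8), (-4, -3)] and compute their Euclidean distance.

Computing all pairwise distances among 5 points:

d((3, -10), (-9, 0)) = 15.6205
d((3, -10), (-1, -3)) = 8.0623
d((3, -10), (6, 8)) = 18.2483
d((3, -10), (-4, -3)) = 9.8995
d((-9, 0), (-1, -3)) = 8.544
d((-9, 0), (6, 8)) = 17.0
d((-9, 0), (-4, -3)) = 5.831
d((-1, -3), (6, 8)) = 13.0384
d((-1, -3), (-4, -3)) = 3.0 <-- minimum
d((6, 8), (-4, -3)) = 14.8661

Closest pair: (-1, -3) and (-4, -3) with distance 3.0

The closest pair is (-1, -3) and (-4, -3) with Euclidean distance 3.0. For 5 points, brute-force pairwise comparison is shown above. For large n, the divide-and-conquer algorithm (sort by x, recurse on halves, check the dividing strip) achieves O(n log n).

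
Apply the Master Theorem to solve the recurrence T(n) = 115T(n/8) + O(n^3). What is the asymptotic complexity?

Master Theorem for T(n) = 115T(n/8) + O(n^3):

a = 115, b = 8, c = 3
log_b(a) = log_8(115) = 2.2818

Case 3: c = 3 > log_8(115) = 2.2818
T(n) = O(n^3) = O(n^3)

For T(n) = 115T(n/8) + O(n^3): log_8(115) = 2.2818. This is Case 3 of the Master Theorem (c > log_b(a), work dominated by root), giving O(n^3).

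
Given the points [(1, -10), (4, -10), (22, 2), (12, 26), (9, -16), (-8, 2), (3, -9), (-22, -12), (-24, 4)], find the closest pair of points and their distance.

Computing all pairwise distances among 9 points:

d((1, -10), (4, -10)) = 3.0
d((1, -10), (22, 2)) = 24.1868
d((1, -10), (12, 26)) = 37.6431
d((1, -10), (9, -16)) = 10.0
d((1, -10), (-8, 2)) = 15.0
d((1, -10), (3, -9)) = 2.2361
d((1, -10), (-22, -12)) = 23.0868
d((1, -10), (-24, 4)) = 28.6531
d((4, -10), (22, 2)) = 21.6333
d((4, -10), (12, 26)) = 36.8782
d((4, -10), (9, -16)) = 7.8102
d((4, -10), (-8, 2)) = 16.9706
d((4, -10), (3, -9)) = 1.4142 <-- minimum
d((4, -10), (-22, -12)) = 26.0768
d((4, -10), (-24, 4)) = 31.305
d((22, 2), (12, 26)) = 26.0
d((22, 2), (9, -16)) = 22.2036
d((22, 2), (-8, 2)) = 30.0
d((22, 2), (3, -9)) = 21.9545
d((22, 2), (-22, -12)) = 46.1736
d((22, 2), (-24, 4)) = 46.0435
d((12, 26), (9, -16)) = 42.107
d((12, 26), (-8, 2)) = 31.241
d((12, 26), (3, -9)) = 36.1386
d((12, 26), (-22, -12)) = 50.9902
d((12, 26), (-24, 4)) = 42.19
d((9, -16), (-8, 2)) = 24.7588
d((9, -16), (3, -9)) = 9.2195
d((9, -16), (-22, -12)) = 31.257
d((9, -16), (-24, 4)) = 38.5876
d((-8, 2), (3, -9)) = 15.5563
d((-8, 2), (-22, -12)) = 19.799
d((-8, 2), (-24, 4)) = 16.1245
d((3, -9), (-22, -12)) = 25.1794
d((3, -9), (-24, 4)) = 29.9666
d((-22, -12), (-24, 4)) = 16.1245

Closest pair: (4, -10) and (3, -9) with distance 1.4142

The closest pair is (4, -10) and (3, -9) with Euclidean distance 1.4142. For 9 points, brute-force pairwise comparison is shown above. For large n, the divide-and-conquer algorithm (sort by x, recurse on halves, check the dividing strip) achieves O(n log n).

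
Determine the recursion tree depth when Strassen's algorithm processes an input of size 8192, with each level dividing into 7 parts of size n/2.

For divide and conquer with division factor 2:

Problem sizes at each level:
Level 0: 8192
Level 1: 4096
Level 2: 2048
Level 3: 1024
Level 4: 512
Level 5: 256
Level 6: 128
Level 7: 64
Level 8: 32
Level 9: 16
Level 10: 8
Level 11: 4
Level 12: 2
Level 13: 1

The root is level 0 and the size-1 base case is level 13 (the tree spans levels 0 through 13, i.e. 14 levels counting the root), so the depth is the number of divisions: log_2(8192) = 13

The recursion tree depth is log_2(8192) = 13. At each level, the problem size is divided by 2, so it takes 13 divisions to reduce to a base case of size 1. The algorithm makes 7 recursive calls at each level.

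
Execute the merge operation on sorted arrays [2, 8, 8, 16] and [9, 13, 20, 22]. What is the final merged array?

Merging process:

Compare 2 vs 9: take 2 from left. Merged: [2]
Compare 8 vs 9: take 8 from left. Merged: [2, 8]
Compare 8 vs 9: take 8 from left. Merged: [2, 8, 8]
Compare 16 vs 9: take 9 from right. Merged: [2, 8, 8, 9]
Compare 16 vs 13: take 13 from right. Merged: [2, 8, 8, 9, 13]
Compare 16 vs 20: take 16 from left. Merged: [2, 8, 8, 9, 13, 16]
Append remaining from right: [20, 22]. Merged: [2, 8, 8, 9, 13, 16, 20, 22]

Final merged array: [2, 8, 8, 9, 13, 16, 20, 22]
Total comparisons: 6

The merged array is [2, 8, 8, 9, 13, 16, 20, 22], requiring 6 comparisons. The merge step runs in O(n) time where n is the total number of elements.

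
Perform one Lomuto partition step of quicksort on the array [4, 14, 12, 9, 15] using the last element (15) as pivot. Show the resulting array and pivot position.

Lomuto partition with pivot = 15:

Initial array: [4, 14, 12, 9, 15]

arr[0]=4 <= 15: swap with position 0, array becomes [4, 14, 12, 9, 15]
arr[1]=14 <= 15: swap with position 1, array becomes [4, 14, 12, 9, 15]
arr[2]=12 <= 15: swap with position 2, array becomes [4, 14, 12, 9, 15]
arr[3]=9 <= 15: swap with position 3, array becomes [4, 14, 12, 9, 15]

Place pivot at position 4: [4, 14, 12, 9, 15]
Pivot position: 4

After partitioning with pivot 15, the array becomes [4, 14, 12, 9, 15]. The pivot is placed at index 4. All elements to the left of the pivot are <= 15, and all elements to the right are > 15.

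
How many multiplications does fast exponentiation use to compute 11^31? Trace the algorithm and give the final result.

Computing 11^31 by squaring (build up from 11^1; each line after the first costs one multiplication):

11^1 = 11
11^2 = (11^1)^2 = 11^2 = 121
11^3 = 11 * 11^2 = 11 * 121 = 1331
11^6 = (11^3)^2 = 1331^2 = 1771561
11^7 = 11 * 11^6 = 11 * 1771561 = 19487171
11^14 = (11^7)^2 = 19487171^2 = 379749833583241
11^15 = 11 * 11^14 = 11 * 379749833583241 = 4177248169415651
11^30 = (11^15)^2 = 4177248169415651^2 = 17449402268886407318558803753801
11^31 = 11 * 11^30 = 11 * 17449402268886407318558803753801 = 191943424957750480504146841291811

Result: 191943424957750480504146841291811
Multiplications needed: 8 (8 lines after 11^1)

11^31 = 191943424957750480504146841291811. Using exponentiation by squaring, this requires 8 multiplications. The key idea: if the exponent is even, square the half-power; if odd, multiply by the base once.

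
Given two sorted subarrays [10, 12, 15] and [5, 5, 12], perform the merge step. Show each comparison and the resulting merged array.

Merging process:

Compare 10 vs 5: take 5 from right. Merged: [5]
Compare 10 vs 5: take 5 from right. Merged: [5, 5]
Compare 10 vs 12: take 10 from left. Merged: [5, 5, 10]
Compare 12 vs 12: take 12 from left. Merged: [5, 5, 10, 12]
Compare 15 vs 12: take 12 from right. Merged: [5, 5, 10, 12, 12]
Append remaining from left: [15]. Merged: [5, 5, 10, 12, 12, 15]

Final merged array: [5, 5, 10, 12, 12, 15]
Total comparisons: 5

The merged array is [5, 5, 10, 12, 12, 15], requiring 5 comparisons. The merge step runs in O(n) time where n is the total number of elements.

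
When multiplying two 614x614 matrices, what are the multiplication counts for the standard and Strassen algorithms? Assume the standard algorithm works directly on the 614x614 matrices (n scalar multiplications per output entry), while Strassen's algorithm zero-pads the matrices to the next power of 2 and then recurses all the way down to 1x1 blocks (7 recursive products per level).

Matrix multiplication for 614x614 matrices:

Strassen's algorithm requires power-of-2 dimensions. Pad 614x614 to 1024x1024 (next power of 2).

Standard algorithm: 614^3 = 231475544 multiplications
Strassen's algorithm: 7^(log2(1024)) = 7^10 = 282475249 multiplications
Difference: 231475544 - 282475249 = -50999705 (Strassen uses MORE here due to padding overhead — for small or just-over-power-of-2 n, padding can outweigh the per-level savings)

Standard: 231475544 multiplications (614^3). Strassen: 282475249 multiplications (7^10, after padding to 1024x1024). Strassen reduces 8 recursive multiplications to 7 at each level.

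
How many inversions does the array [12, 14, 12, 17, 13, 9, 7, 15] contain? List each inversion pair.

Finding inversions in [12, 14, 12, 17, 13, 9, 7, 15]:

(0, 5): arr[0]=12 > arr[5]=9
(0, 6): arr[0]=12 > arr[6]=7
(1, 2): arr[1]=14 > arr[2]=12
(1, 4): arr[1]=14 > arr[4]=13
(1, 5): arr[1]=14 > arr[5]=9
(1, 6): arr[1]=14 > arr[6]=7
(2, 5): arr[2]=12 > arr[5]=9
(2, 6): arr[2]=12 > arr[6]=7
(3, 4): arr[3]=17 > arr[4]=13
(3, 5): arr[3]=17 > arr[5]=9
(3, 6): arr[3]=17 > arr[6]=7
(3, 7): arr[3]=17 > arr[7]=15
(4, 5): arr[4]=13 > arr[5]=9
(4, 6): arr[4]=13 > arr[6]=7
(5, 6): arr[5]=9 > arr[6]=7

Total inversions: 15

The array has 15 inversion(s): (0,5), (0,6), (1,2), (1,4), (1,5), (1,6), (2,5), (2,6), (3,4), (3,5), (3,6), (3,7), (4,5), (4,6), (5,6). Each pair (i,j) satisfies i < j and arr[i] > arr[j].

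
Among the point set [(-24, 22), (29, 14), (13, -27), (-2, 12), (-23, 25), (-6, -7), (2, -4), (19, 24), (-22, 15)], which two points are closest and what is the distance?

Computing all pairwise distances among 9 points:

d((-24, 22), (29, 14)) = 53.6004
d((-24, 22), (13, -27)) = 61.4003
d((-24, 22), (-2, 12)) = 24.1661
d((-24, 22), (-23, 25)) = 3.1623 <-- minimum
d((-24, 22), (-6, -7)) = 34.1321
d((-24, 22), (2, -4)) = 36.7696
d((-24, 22), (19, 24)) = 43.0465
d((-24, 22), (-22, 15)) = 7.2801
d((29, 14), (13, -27)) = 44.0114
d((29, 14), (-2, 12)) = 31.0644
d((29, 14), (-23, 25)) = 53.1507
d((29, 14), (-6, -7)) = 40.8167
d((29, 14), (2, -4)) = 32.45
d((29, 14), (19, 24)) = 14.1421
d((29, 14), (-22, 15)) = 51.0098
d((13, -27), (-2, 12)) = 41.7852
d((13, -27), (-23, 25)) = 63.2456
d((13, -27), (-6, -7)) = 27.5862
d((13, -27), (2, -4)) = 25.4951
d((13, -27), (19, 24)) = 51.3517
d((13, -27), (-22, 15)) = 54.6717
d((-2, 12), (-23, 25)) = 24.6982
d((-2, 12), (-6, -7)) = 19.4165
d((-2, 12), (2, -4)) = 16.4924
d((-2, 12), (19, 24)) = 24.1868
d((-2, 12), (-22, 15)) = 20.2237
d((-23, 25), (-6, -7)) = 36.2353
d((-23, 25), (2, -4)) = 38.2884
d((-23, 25), (19, 24)) = 42.0119
d((-23, 25), (-22, 15)) = 10.0499
d((-6, -7), (2, -4)) = 8.544
d((-6, -7), (19, 24)) = 39.8246
d((-6, -7), (-22, 15)) = 27.2029
d((2, -4), (19, 24)) = 32.7567
d((2, -4), (-22, 15)) = 30.6105
d((19, 24), (-22, 15)) = 41.9762

Closest pair: (-24, 22) and (-23, 25) with distance 3.1623

The closest pair is (-24, 22) and (-23, 25) with Euclidean distance 3.1623. For 9 points, brute-force pairwise comparison is shown above. For large n, the divide-and-conquer algorithm (sort by x, recurse on halves, check the dividing strip) achieves O(n log n).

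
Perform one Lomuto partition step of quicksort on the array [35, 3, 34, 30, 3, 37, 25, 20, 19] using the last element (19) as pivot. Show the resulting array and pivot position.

Lomuto partition with pivot = 19:

Initial array: [35, 3, 34, 30, 3, 37, 25, 20, 19]

arr[0]=35 > 19: no swap
arr[1]=3 <= 19: swap with position 0, array becomes [3, 35, 34, 30, 3, 37, 25, 20, 19]
arr[2]=34 > 19: no swap
arr[3]=30 > 19: no swap
arr[4]=3 <= 19: swap with position 1, array becomes [3, 3, 34, 30, 35, 37, 25, 20, 19]
arr[5]=37 > 19: no swap
arr[6]=25 > 19: no swap
arr[7]=20 > 19: no swap

Place pivot at position 2: [3, 3, 19, 30, 35, 37, 25, 20, 34]
Pivot position: 2

After partitioning with pivot 19, the array becomes [3, 3, 19, 30, 35, 37, 25, 20, 34]. The pivot is placed at index 2. All elements to the left of the pivot are <= 19, and all elements to the right are > 19.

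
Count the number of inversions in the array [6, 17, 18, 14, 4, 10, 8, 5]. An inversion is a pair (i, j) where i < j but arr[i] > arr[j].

Finding inversions in [6, 17, 18, 14, 4, 10, 8, 5]:

(0, 4): arr[0]=6 > arr[4]=4
(0, 7): arr[0]=6 > arr[7]=5
(1, 3): arr[1]=17 > arr[3]=14
(1, 4): arr[1]=17 > arr[4]=4
(1, 5): arr[1]=17 > arr[5]=10
(1, 6): arr[1]=17 > arr[6]=8
(1, 7): arr[1]=17 > arr[7]=5
(2, 3): arr[2]=18 > arr[3]=14
(2, 4): arr[2]=18 > arr[4]=4
(2, 5): arr[2]=18 > arr[5]=10
(2, 6): arr[2]=18 > arr[6]=8
(2, 7): arr[2]=18 > arr[7]=5
(3, 4): arr[3]=14 > arr[4]=4
(3, 5): arr[3]=14 > arr[5]=10
(3, 6): arr[3]=14 > arr[6]=8
(3, 7): arr[3]=14 > arr[7]=5
(5, 6): arr[5]=10 > arr[6]=8
(5, 7): arr[5]=10 > arr[7]=5
(6, 7): arr[6]=8 > arr[7]=5

Total inversions: 19

The array has 19 inversion(s): (0,4), (0,7), (1,3), (1,4), (1,5), (1,6), (1,7), (2,3), (2,4), (2,5), (2,6), (2,7), (3,4), (3,5), (3,6), (3,7), (5,6), (5,7), (6,7). Each pair (i,j) satisfies i < j and arr[i] > arr[j].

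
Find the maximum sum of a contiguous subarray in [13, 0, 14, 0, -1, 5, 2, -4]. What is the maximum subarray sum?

Using Kadane's algorithm on [13, 0, 14, 0, -1, 5, 2, -4]:

Scanning through the array:
Position 1 (value 0): max_ending_here = 13, max_so_far = 13
Position 2 (value 14): max_ending_here = 27, max_so_far = 27
Position 3 (value 0): max_ending_here = 27, max_so_far = 27
Position 4 (value -1): max_ending_here = 26, max_so_far = 27
Position 5 (value 5): max_ending_here = 31, max_so_far = 31
Position 6 (value 2): max_ending_here = 33, max_so_far = 33
Position 7 (value -4): max_ending_here = 29, max_so_far = 33

Maximum subarray: [13, 0, 14, 0, -1, 5, 2]
Maximum sum: 33

The maximum subarray is [13, 0, 14, 0, -1, 5, 2] with sum 33. This subarray runs from index 0 to index 6.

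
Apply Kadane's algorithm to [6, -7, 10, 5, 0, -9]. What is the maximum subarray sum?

Using Kadane's algorithm on [6, -7, 10, 5, 0, -9]:

Scanning through the array:
Position 1 (value -7): max_ending_here = -1, max_so_far = 6
Position 2 (value 10): max_ending_here = 10, max_so_far = 10
Position 3 (value 5): max_ending_here = 15, max_so_far = 15
Position 4 (value 0): max_ending_here = 15, max_so_far = 15
Position 5 (value -9): max_ending_here = 6, max_so_far = 15

Maximum subarray: [10, 5]
Maximum sum: 15

The maximum subarray is [10, 5] with sum 15. This subarray runs from index 2 to index 3.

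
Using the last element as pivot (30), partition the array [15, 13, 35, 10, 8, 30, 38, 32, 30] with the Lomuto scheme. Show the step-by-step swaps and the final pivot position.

Lomuto partition with pivot = 30:

Initial array: [15, 13, 35, 10, 8, 30, 38, 32, 30]

arr[0]=15 <= 30: swap with position 0, array becomes [15, 13, 35, 10, 8, 30, 38, 32, 30]
arr[1]=13 <= 30: swap with position 1, array becomes [15, 13, 35, 10, 8, 30, 38, 32, 30]
arr[2]=35 > 30: no swap
arr[3]=10 <= 30: swap with position 2, array becomes [15, 13, 10, 35, 8, 30, 38, 32, 30]
arr[4]=8 <= 30: swap with position 3, array becomes [15, 13, 10, 8, 35, 30, 38, 32, 30]
arr[5]=30 <= 30: swap with position 4, array becomes [15, 13, 10, 8, 30, 35, 38, 32, 30]
arr[6]=38 > 30: no swap
arr[7]=32 > 30: no swap

Place pivot at position 5: [15, 13, 10, 8, 30, 30, 38, 32, 35]
Pivot position: 5

After partitioning with pivot 30, the array becomes [15, 13, 10, 8, 30, 30, 38, 32, 35]. The pivot is placed at index 5. All elements to the left of the pivot are <= 30, and all elements to the right are > 30.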